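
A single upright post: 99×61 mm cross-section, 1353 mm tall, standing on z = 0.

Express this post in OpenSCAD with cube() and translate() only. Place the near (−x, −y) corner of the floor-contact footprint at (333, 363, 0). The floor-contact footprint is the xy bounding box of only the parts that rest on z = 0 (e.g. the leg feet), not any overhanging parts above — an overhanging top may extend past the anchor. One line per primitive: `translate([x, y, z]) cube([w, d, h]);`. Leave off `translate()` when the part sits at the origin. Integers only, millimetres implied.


translate([333, 363, 0]) cube([99, 61, 1353]);


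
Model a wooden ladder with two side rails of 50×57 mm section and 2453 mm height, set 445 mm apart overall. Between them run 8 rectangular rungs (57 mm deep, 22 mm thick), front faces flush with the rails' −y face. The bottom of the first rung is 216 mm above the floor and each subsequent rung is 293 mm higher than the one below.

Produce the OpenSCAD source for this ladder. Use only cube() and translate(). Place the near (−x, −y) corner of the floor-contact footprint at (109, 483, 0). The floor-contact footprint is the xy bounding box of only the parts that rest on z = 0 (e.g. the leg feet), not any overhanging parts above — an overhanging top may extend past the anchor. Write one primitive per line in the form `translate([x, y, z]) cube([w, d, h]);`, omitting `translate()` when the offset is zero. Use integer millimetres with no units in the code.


translate([109, 483, 0]) cube([50, 57, 2453]);
translate([504, 483, 0]) cube([50, 57, 2453]);
translate([159, 483, 216]) cube([345, 57, 22]);
translate([159, 483, 509]) cube([345, 57, 22]);
translate([159, 483, 802]) cube([345, 57, 22]);
translate([159, 483, 1095]) cube([345, 57, 22]);
translate([159, 483, 1388]) cube([345, 57, 22]);
translate([159, 483, 1681]) cube([345, 57, 22]);
translate([159, 483, 1974]) cube([345, 57, 22]);
translate([159, 483, 2267]) cube([345, 57, 22]);


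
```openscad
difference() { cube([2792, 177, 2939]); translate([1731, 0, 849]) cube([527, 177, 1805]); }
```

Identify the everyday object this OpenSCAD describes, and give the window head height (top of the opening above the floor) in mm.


A wall with a window opening. The window head height is 2654 mm.

A wall with a rectangular opening subtracted — a window. Sill at z = 849, opening 1805 mm tall, so the head is at 849 + 1805 = 2654 mm.


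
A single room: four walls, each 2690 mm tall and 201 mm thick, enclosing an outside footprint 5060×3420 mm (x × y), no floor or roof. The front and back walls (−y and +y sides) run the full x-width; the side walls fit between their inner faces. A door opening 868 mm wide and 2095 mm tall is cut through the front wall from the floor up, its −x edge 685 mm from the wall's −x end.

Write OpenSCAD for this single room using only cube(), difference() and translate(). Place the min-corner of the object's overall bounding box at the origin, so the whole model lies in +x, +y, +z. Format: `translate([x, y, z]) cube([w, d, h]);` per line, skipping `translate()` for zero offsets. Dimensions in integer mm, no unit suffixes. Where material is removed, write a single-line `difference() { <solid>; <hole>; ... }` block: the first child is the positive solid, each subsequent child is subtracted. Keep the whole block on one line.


difference() { cube([5060, 201, 2690]); translate([685, 0, 0]) cube([868, 201, 2095]); }
translate([0, 3219, 0]) cube([5060, 201, 2690]);
translate([0, 201, 0]) cube([201, 3018, 2690]);
translate([4859, 201, 0]) cube([201, 3018, 2690]);


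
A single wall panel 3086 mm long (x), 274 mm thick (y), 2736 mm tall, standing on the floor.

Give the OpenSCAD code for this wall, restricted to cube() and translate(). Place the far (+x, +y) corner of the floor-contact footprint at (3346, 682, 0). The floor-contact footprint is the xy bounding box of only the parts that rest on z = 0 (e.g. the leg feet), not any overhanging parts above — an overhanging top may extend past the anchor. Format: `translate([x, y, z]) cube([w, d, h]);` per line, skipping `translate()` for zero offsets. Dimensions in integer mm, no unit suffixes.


translate([260, 408, 0]) cube([3086, 274, 2736]);


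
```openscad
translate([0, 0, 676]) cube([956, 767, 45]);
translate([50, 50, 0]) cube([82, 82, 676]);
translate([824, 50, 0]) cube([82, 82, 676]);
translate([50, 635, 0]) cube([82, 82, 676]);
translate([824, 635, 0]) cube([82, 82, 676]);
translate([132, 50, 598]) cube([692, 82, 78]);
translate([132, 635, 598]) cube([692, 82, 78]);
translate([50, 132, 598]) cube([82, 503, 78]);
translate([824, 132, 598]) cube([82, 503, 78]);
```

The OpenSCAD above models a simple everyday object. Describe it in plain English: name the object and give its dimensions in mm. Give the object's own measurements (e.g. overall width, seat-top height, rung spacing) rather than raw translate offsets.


A rectangular dining table. The top is 956×767×45 mm with its upper surface at z = 721 mm. It stands on four 82×82 mm square legs, each inset 50 mm from the nearest pair of top edges, running from the floor to the underside of the top. Four apron rails, 82 mm thick and 78 mm tall, run between adjacent legs with their top edges flush with the underside of the top and their outer faces flush with the legs' outer faces.


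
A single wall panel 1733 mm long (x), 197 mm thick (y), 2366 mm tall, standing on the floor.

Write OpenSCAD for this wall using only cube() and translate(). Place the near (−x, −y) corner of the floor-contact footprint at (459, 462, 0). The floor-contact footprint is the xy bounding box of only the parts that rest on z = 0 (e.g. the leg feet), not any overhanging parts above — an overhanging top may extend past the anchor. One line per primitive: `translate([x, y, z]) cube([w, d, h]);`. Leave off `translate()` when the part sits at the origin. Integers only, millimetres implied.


translate([459, 462, 0]) cube([1733, 197, 2366]);


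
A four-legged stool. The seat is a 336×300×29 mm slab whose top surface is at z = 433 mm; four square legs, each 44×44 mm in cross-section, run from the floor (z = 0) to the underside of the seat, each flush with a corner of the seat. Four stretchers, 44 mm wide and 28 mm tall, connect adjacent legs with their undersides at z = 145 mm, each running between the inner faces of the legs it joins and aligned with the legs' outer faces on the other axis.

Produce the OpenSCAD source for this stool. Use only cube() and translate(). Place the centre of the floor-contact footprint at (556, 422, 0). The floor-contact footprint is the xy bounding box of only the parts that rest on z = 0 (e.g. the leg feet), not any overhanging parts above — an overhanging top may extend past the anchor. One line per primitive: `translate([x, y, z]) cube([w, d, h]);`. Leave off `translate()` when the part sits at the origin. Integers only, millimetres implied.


// leg_h = 433 - 29 = 404
// stretcher span = 336 - 2*44 = 248
translate([388, 272, 404]) cube([336, 300, 29]);
translate([388, 272, 0]) cube([44, 44, 404]);
translate([680, 272, 0]) cube([44, 44, 404]);
translate([388, 528, 0]) cube([44, 44, 404]);
translate([680, 528, 0]) cube([44, 44, 404]);
translate([432, 272, 145]) cube([248, 44, 28]);
translate([432, 528, 145]) cube([248, 44, 28]);
translate([388, 316, 145]) cube([44, 212, 28]);
translate([680, 316, 145]) cube([44, 212, 28]);


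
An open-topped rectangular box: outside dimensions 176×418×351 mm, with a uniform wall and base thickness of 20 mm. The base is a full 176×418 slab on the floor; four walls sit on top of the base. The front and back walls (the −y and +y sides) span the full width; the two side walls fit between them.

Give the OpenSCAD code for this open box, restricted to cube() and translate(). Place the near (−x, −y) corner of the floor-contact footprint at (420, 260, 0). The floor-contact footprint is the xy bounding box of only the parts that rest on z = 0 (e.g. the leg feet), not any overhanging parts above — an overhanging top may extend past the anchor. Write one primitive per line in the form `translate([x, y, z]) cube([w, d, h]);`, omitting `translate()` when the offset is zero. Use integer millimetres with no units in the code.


translate([420, 260, 0]) cube([176, 418, 20]);
translate([420, 260, 20]) cube([176, 20, 331]);
translate([420, 658, 20]) cube([176, 20, 331]);
translate([420, 280, 20]) cube([20, 378, 331]);
translate([576, 280, 20]) cube([20, 378, 331]);


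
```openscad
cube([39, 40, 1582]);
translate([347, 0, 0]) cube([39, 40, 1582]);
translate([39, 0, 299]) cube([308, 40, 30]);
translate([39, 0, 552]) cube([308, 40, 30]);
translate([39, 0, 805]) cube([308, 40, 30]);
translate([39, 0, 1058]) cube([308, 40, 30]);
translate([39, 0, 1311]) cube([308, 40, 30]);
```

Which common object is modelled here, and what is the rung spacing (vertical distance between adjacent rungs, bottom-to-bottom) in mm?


A ladder. The rung spacing is 253 mm.

Two tall 39×40 posts with 5 short bars between them — a ladder. Adjacent rungs sit at z = 299 and z = 552, so the spacing is 552 − 299 = 253 mm.


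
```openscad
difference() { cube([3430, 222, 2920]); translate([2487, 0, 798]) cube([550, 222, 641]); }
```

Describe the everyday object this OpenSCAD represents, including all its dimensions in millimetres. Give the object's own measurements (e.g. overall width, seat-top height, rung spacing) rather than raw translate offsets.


A wall 3430 mm long (x), 222 mm thick (y), 2920 mm tall, with a rectangular window opening cut through it. The opening is 550 mm wide and 641 mm tall; its sill is at z = 798 mm and its near (−x) edge is 2487 mm from the wall's −x end. The opening passes through the full wall thickness.


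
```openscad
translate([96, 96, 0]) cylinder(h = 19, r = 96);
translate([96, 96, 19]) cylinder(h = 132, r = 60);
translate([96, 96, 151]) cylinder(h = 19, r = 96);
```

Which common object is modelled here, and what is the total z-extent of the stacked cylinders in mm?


A spool. The overall height is 170 mm.

Three coaxial cylinders, large–small–large — a spool. Two 19 mm flanges and a 132 mm core give 19 + 132 + 19 = 170 mm.


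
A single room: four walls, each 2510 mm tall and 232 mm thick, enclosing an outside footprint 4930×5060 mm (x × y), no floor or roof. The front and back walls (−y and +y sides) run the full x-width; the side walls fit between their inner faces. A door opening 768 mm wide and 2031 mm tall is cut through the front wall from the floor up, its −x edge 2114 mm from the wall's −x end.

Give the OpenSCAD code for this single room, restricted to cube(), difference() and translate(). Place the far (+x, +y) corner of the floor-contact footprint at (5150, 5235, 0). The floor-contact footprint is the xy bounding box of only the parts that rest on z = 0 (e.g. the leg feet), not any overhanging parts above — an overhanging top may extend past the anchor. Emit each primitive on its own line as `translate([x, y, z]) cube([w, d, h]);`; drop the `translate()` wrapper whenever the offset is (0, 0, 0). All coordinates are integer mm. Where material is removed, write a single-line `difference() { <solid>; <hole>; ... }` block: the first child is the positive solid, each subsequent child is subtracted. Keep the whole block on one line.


difference() { translate([220, 175, 0]) cube([4930, 232, 2510]); translate([2334, 175, 0]) cube([768, 232, 2031]); }
translate([220, 5003, 0]) cube([4930, 232, 2510]);
translate([220, 407, 0]) cube([232, 4596, 2510]);
translate([4918, 407, 0]) cube([232, 4596, 2510]);


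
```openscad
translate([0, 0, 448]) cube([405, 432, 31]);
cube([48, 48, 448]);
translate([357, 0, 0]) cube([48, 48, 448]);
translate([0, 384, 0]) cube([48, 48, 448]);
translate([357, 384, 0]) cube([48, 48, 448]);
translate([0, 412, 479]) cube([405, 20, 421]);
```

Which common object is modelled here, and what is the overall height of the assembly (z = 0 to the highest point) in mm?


A chair. The overall height is 900 mm.

A slab on four corner posts with a tall panel at the back — a chair. The seat slab sits at z = 448 with thickness 31, and the 421 mm backrest starts at the seat top, so the overall height is 448 + 31 + 421 = 900 mm.


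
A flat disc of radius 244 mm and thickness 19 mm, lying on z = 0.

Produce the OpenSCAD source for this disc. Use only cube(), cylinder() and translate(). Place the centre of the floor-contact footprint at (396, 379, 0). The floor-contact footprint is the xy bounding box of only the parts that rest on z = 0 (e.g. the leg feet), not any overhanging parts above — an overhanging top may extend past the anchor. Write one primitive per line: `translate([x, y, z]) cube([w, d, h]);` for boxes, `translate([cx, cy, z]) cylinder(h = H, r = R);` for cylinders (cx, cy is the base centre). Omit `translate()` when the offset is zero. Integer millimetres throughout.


translate([396, 379, 0]) cylinder(h = 19, r = 244);


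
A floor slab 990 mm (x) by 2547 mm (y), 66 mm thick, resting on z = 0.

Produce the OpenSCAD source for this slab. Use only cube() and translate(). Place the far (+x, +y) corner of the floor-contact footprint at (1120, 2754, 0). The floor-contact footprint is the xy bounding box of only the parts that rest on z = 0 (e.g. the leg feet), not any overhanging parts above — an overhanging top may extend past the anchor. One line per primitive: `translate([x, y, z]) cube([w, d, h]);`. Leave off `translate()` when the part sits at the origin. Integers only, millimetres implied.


translate([130, 207, 0]) cube([990, 2547, 66]);


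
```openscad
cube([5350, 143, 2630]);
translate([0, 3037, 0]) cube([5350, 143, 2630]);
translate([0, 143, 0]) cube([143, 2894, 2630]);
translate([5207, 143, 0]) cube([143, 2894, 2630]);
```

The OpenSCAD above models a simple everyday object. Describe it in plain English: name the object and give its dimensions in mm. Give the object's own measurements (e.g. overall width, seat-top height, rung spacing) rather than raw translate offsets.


The wall frame of a small rectangular building: four walls, each 2630 mm tall and 143 mm thick, enclosing a footprint 5350 mm (x) by 3180 mm (y) outside-to-outside, with no floor or roof. The front and back walls (the −y and +y sides) span the full width; the two side walls fit between them.


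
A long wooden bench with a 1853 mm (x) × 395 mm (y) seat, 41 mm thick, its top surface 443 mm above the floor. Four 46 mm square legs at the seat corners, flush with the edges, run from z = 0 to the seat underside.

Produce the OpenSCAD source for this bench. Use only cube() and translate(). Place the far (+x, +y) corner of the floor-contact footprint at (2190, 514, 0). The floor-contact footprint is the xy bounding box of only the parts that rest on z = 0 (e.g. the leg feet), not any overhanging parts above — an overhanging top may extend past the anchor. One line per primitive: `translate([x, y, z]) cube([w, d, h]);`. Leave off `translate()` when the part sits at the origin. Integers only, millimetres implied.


translate([337, 119, 402]) cube([1853, 395, 41]);
translate([337, 119, 0]) cube([46, 46, 402]);
translate([337, 468, 0]) cube([46, 46, 402]);
translate([2144, 119, 0]) cube([46, 46, 402]);
translate([2144, 468, 0]) cube([46, 46, 402]);


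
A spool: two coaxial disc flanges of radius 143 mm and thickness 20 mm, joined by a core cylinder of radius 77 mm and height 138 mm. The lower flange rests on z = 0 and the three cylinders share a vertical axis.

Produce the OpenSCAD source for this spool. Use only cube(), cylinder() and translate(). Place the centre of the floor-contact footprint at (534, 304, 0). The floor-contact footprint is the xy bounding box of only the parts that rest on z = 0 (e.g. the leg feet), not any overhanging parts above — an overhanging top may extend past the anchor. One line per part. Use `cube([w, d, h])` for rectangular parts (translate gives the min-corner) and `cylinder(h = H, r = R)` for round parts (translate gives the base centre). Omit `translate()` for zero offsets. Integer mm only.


translate([534, 304, 0]) cylinder(h = 20, r = 143);
translate([534, 304, 20]) cylinder(h = 138, r = 77);
translate([534, 304, 158]) cylinder(h = 20, r = 143);


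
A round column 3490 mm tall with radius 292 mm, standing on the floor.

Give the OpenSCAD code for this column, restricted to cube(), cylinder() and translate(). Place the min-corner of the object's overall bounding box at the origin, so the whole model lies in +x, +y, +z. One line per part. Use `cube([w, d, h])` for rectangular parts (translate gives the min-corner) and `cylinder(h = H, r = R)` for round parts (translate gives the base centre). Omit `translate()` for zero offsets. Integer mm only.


translate([292, 292, 0]) cylinder(h = 3490, r = 292);


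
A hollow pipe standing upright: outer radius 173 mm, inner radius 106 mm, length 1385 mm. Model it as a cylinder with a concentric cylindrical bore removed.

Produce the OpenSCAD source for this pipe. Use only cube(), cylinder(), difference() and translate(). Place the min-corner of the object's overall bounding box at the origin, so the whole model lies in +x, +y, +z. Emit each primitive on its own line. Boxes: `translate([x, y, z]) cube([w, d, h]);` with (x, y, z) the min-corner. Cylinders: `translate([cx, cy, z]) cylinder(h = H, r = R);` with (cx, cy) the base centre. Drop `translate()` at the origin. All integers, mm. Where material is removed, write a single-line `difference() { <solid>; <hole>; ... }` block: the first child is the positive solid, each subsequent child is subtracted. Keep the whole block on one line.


difference() { translate([173, 173, 0]) cylinder(h = 1385, r = 173); translate([173, 173, 0]) cylinder(h = 1385, r = 106); }


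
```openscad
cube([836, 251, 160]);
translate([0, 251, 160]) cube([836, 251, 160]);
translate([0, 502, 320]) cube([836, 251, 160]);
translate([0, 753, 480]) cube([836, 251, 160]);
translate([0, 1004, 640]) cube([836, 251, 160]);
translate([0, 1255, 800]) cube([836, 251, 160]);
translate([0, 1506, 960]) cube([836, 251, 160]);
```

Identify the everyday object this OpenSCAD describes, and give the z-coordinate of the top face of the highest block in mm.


A staircase. The total rise is 1120 mm.

7 identical blocks, each offset up and back from the previous — a staircase. Each step is 160 mm tall and there are 7 of them, so the total rise is 7 × 160 = 1120 mm.


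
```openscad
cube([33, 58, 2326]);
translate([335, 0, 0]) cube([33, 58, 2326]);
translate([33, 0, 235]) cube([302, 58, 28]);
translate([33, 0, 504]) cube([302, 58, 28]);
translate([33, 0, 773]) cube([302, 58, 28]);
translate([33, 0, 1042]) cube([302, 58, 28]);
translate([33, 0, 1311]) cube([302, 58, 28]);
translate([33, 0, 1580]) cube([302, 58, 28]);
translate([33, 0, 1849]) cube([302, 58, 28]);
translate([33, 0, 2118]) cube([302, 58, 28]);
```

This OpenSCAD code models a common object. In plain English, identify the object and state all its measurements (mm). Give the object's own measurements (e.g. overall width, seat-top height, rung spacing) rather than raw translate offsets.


A straight ladder. Two 33×58 mm vertical rails, 2326 mm tall, stand 368 mm apart (outside-to-outside) with their front faces coplanar on the −y side. 8 rungs, each 58 mm deep and 28 mm tall, span between the inner faces of the rails, front faces flush with the rails. The lowest rung's underside is at z = 235 mm and rungs are spaced 269 mm apart (underside to underside).


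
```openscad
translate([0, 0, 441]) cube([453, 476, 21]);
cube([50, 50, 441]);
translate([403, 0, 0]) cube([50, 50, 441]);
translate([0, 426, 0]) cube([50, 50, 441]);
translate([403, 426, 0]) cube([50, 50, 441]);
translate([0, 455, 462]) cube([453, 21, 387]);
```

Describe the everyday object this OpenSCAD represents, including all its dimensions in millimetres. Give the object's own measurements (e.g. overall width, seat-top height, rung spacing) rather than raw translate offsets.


A chair. The seat is a 453×476×21 mm slab with its top at z = 462 mm, on four 50×50 mm corner legs (flush with the seat edges, standing on z = 0). A flat backrest 21 mm thick, 387 mm tall, spans the full seat width and rises from the seat top along its +y edge, rear face flush with the rear of the seat.


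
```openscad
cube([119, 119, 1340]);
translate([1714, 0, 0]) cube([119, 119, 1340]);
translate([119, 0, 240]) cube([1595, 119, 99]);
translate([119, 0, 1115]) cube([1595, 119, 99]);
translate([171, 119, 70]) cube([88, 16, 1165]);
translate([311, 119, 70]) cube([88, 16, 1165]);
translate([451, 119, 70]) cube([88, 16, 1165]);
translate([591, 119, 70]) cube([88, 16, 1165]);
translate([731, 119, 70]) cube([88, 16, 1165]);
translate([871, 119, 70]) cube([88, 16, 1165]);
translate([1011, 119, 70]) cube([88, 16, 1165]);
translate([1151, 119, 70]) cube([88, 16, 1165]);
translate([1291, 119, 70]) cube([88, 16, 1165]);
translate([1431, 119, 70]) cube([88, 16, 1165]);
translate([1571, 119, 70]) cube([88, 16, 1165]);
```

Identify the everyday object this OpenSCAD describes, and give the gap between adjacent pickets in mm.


A fence section. The picket gap is 52 mm.

Two posts, two rails, 11 pickets — a fence section. Span 1595 mm holds 11 pickets of 88 mm with 12 equal gaps: ⌊(1595 − 11·88) / 12⌋ = 52 mm.


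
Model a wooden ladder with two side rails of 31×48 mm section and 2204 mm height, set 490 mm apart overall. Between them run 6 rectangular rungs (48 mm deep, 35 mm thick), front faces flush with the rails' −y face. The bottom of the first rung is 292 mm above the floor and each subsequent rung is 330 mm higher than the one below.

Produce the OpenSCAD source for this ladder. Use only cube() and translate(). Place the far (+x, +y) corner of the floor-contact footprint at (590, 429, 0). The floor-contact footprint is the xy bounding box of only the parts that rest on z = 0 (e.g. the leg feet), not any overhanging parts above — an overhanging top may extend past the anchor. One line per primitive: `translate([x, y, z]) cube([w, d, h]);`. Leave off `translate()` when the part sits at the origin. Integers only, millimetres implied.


// rung span = 490 - 2*31 = 428
// rung[k] z = 292 + k*330
translate([100, 381, 0]) cube([31, 48, 2204]);
translate([559, 381, 0]) cube([31, 48, 2204]);
translate([131, 381, 292]) cube([428, 48, 35]);
translate([131, 381, 622]) cube([428, 48, 35]);
translate([131, 381, 952]) cube([428, 48, 35]);
translate([131, 381, 1282]) cube([428, 48, 35]);
translate([131, 381, 1612]) cube([428, 48, 35]);
translate([131, 381, 1942]) cube([428, 48, 35]);


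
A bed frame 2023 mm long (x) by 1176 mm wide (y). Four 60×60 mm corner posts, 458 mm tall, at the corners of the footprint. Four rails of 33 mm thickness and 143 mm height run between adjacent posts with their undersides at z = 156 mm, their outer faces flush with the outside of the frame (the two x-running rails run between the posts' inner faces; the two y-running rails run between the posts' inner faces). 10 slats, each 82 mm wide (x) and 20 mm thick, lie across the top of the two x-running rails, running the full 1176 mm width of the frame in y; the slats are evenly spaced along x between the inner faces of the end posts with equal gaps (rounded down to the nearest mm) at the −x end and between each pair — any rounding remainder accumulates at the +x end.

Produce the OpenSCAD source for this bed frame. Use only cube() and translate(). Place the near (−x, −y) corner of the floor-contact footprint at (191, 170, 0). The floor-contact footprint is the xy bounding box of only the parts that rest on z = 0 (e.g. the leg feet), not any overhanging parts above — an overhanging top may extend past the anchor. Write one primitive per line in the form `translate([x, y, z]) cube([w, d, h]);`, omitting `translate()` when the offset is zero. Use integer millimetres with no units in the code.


// slat z = rail_z + rail_h = 156 + 143 = 299
// slat gap = ⌊(1903 − 10·82) / 11⌋ = 98
translate([191, 170, 0]) cube([60, 60, 458]);
translate([191, 1286, 0]) cube([60, 60, 458]);
translate([2154, 170, 0]) cube([60, 60, 458]);
translate([2154, 1286, 0]) cube([60, 60, 458]);
translate([251, 170, 156]) cube([1903, 33, 143]);
translate([251, 1313, 156]) cube([1903, 33, 143]);
translate([191, 230, 156]) cube([33, 1056, 143]);
translate([2181, 230, 156]) cube([33, 1056, 143]);
translate([349, 170, 299]) cube([82, 1176, 20]);
translate([529, 170, 299]) cube([82, 1176, 20]);
translate([709, 170, 299]) cube([82, 1176, 20]);
translate([889, 170, 299]) cube([82, 1176, 20]);
translate([1069, 170, 299]) cube([82, 1176, 20]);
translate([1249, 170, 299]) cube([82, 1176, 20]);
translate([1429, 170, 299]) cube([82, 1176, 20]);
translate([1609, 170, 299]) cube([82, 1176, 20]);
translate([1789, 170, 299]) cube([82, 1176, 20]);
translate([1969, 170, 299]) cube([82, 1176, 20]);


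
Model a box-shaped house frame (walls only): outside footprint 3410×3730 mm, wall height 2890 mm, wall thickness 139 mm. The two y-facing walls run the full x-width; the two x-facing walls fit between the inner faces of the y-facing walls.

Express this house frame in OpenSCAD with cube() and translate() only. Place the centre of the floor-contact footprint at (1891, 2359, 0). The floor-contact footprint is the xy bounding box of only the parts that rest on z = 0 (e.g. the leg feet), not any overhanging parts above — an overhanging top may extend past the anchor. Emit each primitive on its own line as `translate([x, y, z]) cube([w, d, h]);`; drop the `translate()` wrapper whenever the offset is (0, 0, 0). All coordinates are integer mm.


translate([186, 494, 0]) cube([3410, 139, 2890]);
translate([186, 4085, 0]) cube([3410, 139, 2890]);
translate([186, 633, 0]) cube([139, 3452, 2890]);
translate([3457, 633, 0]) cube([139, 3452, 2890]);


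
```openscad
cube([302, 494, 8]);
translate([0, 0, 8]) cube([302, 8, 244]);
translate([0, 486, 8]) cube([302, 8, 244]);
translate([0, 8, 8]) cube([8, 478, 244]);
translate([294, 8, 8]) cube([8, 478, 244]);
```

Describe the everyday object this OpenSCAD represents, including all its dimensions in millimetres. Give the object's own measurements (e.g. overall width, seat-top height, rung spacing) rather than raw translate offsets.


An open-topped rectangular box: outside dimensions 302×494×252 mm, with a uniform wall and base thickness of 8 mm. The base is a full 302×494 slab on the floor; four walls sit on top of the base. The front and back walls (the −y and +y sides) span the full width; the two side walls fit between them.


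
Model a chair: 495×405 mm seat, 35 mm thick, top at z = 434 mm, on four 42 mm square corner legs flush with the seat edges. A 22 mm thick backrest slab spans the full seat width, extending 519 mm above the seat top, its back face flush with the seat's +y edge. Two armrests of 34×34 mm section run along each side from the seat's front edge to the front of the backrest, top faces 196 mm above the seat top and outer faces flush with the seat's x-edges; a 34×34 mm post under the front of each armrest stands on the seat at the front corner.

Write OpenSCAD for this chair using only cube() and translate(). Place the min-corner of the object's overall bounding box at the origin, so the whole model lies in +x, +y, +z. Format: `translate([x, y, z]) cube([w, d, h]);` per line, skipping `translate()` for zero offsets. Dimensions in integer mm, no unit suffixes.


translate([0, 0, 399]) cube([495, 405, 35]);
cube([42, 42, 399]);
translate([453, 0, 0]) cube([42, 42, 399]);
translate([0, 363, 0]) cube([42, 42, 399]);
translate([453, 363, 0]) cube([42, 42, 399]);
translate([0, 383, 434]) cube([495, 22, 519]);
translate([0, 0, 596]) cube([34, 383, 34]);
translate([461, 0, 596]) cube([34, 383, 34]);
translate([0, 0, 434]) cube([34, 34, 162]);
translate([461, 0, 434]) cube([34, 34, 162]);


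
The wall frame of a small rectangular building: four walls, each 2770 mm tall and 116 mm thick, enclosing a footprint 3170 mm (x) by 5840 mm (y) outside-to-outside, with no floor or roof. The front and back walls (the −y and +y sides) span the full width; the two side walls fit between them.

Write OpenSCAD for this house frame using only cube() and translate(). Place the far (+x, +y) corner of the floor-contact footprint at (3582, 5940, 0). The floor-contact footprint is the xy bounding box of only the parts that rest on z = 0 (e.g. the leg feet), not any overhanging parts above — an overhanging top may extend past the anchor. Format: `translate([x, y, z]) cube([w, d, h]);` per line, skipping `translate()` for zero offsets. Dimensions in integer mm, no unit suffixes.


translate([412, 100, 0]) cube([3170, 116, 2770]);
translate([412, 5824, 0]) cube([3170, 116, 2770]);
translate([412, 216, 0]) cube([116, 5608, 2770]);
translate([3466, 216, 0]) cube([116, 5608, 2770]);


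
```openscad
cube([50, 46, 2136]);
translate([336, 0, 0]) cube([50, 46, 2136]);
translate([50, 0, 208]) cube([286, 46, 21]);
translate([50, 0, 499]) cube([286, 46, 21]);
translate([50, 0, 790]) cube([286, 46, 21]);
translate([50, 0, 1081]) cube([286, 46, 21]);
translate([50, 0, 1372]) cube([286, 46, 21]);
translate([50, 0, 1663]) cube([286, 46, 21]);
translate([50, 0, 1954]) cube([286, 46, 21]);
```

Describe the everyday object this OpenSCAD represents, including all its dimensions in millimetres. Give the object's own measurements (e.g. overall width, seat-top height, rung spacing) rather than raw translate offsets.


A straight ladder. Two 50×46 mm vertical rails, 2136 mm tall, stand 386 mm apart (outside-to-outside) with their front faces coplanar on the −y side. 7 rungs, each 46 mm deep and 21 mm tall, span between the inner faces of the rails, front faces flush with the rails. The lowest rung's underside is at z = 208 mm and rungs are spaced 291 mm apart (underside to underside).


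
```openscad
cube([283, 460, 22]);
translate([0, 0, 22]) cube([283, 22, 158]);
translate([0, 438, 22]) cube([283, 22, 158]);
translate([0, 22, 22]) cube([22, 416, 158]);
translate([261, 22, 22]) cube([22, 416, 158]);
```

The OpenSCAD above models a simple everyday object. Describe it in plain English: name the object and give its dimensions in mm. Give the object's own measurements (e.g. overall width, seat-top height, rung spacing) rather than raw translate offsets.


An open-topped rectangular box: outside dimensions 283×460×180 mm, with a uniform wall and base thickness of 22 mm. The base is a full 283×460 slab on the floor; four walls sit on top of the base. The front and back walls (the −y and +y sides) span the full width; the two side walls fit between them.


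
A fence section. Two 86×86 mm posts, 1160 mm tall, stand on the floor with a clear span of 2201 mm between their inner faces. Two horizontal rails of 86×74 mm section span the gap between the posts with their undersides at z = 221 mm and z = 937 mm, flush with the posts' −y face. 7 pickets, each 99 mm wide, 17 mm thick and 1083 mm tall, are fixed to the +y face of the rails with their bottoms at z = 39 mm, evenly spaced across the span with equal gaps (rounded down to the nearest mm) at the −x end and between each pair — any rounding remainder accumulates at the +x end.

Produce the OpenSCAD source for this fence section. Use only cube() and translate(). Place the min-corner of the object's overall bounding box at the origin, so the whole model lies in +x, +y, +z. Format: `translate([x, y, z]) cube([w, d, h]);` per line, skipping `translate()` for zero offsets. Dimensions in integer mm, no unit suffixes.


cube([86, 86, 1160]);
translate([2287, 0, 0]) cube([86, 86, 1160]);
translate([86, 0, 221]) cube([2201, 86, 74]);
translate([86, 0, 937]) cube([2201, 86, 74]);
translate([274, 86, 39]) cube([99, 17, 1083]);
translate([561, 86, 39]) cube([99, 17, 1083]);
translate([848, 86, 39]) cube([99, 17, 1083]);
translate([1135, 86, 39]) cube([99, 17, 1083]);
translate([1422, 86, 39]) cube([99, 17, 1083]);
translate([1709, 86, 39]) cube([99, 17, 1083]);
translate([1996, 86, 39]) cube([99, 17, 1083]);


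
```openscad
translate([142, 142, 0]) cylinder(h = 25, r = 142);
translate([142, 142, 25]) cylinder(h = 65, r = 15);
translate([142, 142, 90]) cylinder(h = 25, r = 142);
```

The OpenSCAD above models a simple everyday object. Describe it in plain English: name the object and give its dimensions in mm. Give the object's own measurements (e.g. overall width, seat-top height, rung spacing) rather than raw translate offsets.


A spool: two coaxial disc flanges of radius 142 mm and thickness 25 mm, joined by a core cylinder of radius 15 mm and height 65 mm. The lower flange rests on z = 0 and the three cylinders share a vertical axis.


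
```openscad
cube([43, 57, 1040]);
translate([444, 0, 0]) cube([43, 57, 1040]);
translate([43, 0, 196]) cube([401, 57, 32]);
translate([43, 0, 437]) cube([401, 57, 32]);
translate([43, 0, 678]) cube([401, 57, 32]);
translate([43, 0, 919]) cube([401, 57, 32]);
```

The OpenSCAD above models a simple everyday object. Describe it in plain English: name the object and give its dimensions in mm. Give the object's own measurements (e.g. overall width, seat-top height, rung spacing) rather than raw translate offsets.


A straight ladder. Two 43×57 mm vertical rails, 1040 mm tall, stand 487 mm apart (outside-to-outside) with their front faces coplanar on the −y side. 4 rungs, each 57 mm deep and 32 mm tall, span between the inner faces of the rails, front faces flush with the rails. The lowest rung's underside is at z = 196 mm and rungs are spaced 241 mm apart (underside to underside).


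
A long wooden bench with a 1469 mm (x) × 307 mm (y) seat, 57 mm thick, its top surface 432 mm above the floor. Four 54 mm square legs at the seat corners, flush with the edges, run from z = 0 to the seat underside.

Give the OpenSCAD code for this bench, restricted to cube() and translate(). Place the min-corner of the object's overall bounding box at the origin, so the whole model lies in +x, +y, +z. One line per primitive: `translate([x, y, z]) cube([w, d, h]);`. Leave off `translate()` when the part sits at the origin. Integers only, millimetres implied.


// leg_h = 432 − 57 = 375
translate([0, 0, 375]) cube([1469, 307, 57]);
cube([54, 54, 375]);
translate([0, 253, 0]) cube([54, 54, 375]);
translate([1415, 0, 0]) cube([54, 54, 375]);
translate([1415, 253, 0]) cube([54, 54, 375]);


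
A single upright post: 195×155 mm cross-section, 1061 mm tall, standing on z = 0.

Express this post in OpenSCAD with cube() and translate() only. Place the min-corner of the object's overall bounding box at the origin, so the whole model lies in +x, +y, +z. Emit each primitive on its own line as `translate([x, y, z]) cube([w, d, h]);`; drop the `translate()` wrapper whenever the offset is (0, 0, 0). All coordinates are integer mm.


cube([195, 155, 1061]);


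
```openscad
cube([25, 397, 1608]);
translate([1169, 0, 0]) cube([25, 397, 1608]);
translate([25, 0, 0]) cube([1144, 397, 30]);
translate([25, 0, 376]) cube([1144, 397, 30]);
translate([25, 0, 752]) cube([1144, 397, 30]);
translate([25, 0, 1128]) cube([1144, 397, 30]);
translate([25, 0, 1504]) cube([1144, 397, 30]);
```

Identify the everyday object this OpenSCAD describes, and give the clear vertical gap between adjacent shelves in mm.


A bookshelf. The clear shelf gap is 346 mm.

Two tall side panels with 5 horizontal boards between them — a bookshelf. The first two shelf undersides are at z = 0 and z = 376; with shelf thickness 30, the clear gap is 376 − 0 − 30 = 346 mm.


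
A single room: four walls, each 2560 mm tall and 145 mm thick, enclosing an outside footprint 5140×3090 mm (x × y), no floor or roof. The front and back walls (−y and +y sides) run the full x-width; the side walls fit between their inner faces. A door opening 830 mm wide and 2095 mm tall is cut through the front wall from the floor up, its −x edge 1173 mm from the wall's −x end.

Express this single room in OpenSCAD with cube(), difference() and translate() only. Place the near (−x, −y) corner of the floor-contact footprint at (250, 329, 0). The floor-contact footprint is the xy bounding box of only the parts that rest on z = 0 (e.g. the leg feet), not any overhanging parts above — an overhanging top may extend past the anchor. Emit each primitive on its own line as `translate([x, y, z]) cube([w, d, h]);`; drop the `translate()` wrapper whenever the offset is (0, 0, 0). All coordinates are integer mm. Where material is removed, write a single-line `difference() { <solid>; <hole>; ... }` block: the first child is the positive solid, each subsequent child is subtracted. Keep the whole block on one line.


difference() { translate([250, 329, 0]) cube([5140, 145, 2560]); translate([1423, 329, 0]) cube([830, 145, 2095]); }
translate([250, 3274, 0]) cube([5140, 145, 2560]);
translate([250, 474, 0]) cube([145, 2800, 2560]);
translate([5245, 474, 0]) cube([145, 2800, 2560]);


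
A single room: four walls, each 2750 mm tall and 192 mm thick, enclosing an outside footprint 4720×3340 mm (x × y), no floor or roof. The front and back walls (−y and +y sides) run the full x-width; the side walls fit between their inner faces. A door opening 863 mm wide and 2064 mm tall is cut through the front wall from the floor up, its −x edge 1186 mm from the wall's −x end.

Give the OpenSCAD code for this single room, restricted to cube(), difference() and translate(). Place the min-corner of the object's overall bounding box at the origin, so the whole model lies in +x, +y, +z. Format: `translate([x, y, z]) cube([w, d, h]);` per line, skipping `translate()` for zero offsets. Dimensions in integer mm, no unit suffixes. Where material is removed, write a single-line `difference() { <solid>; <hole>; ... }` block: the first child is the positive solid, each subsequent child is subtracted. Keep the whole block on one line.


difference() { cube([4720, 192, 2750]); translate([1186, 0, 0]) cube([863, 192, 2064]); }
translate([0, 3148, 0]) cube([4720, 192, 2750]);
translate([0, 192, 0]) cube([192, 2956, 2750]);
translate([4528, 192, 0]) cube([192, 2956, 2750]);


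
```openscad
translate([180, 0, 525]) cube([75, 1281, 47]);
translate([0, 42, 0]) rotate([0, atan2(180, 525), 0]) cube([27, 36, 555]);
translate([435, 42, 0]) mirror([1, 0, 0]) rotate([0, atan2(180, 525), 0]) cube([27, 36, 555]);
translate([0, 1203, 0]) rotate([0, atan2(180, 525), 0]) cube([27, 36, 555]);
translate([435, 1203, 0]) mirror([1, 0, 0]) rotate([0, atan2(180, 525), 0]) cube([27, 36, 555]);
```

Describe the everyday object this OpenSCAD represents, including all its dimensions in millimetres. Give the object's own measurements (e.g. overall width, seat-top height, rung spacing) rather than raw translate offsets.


A sawhorse. A 75×1281×47 mm beam (x, y, z) sits on two A-frame leg pairs. Each pair is two raked legs of 27×36 mm section (36 mm along y) splaying symmetrically in x. Each leg rises 525 mm vertically over 180 mm of horizontal reach and is 555 mm long along its own axis. Every leg's outer bottom edge rests on the floor and its outer top edge meets a bottom edge of the beam — the left legs (tilting toward +x) meet the beam's −x bottom edge, the right legs (their mirror images, tilting toward −x) meet its +x bottom edge — so the leg tops tuck under the beam, the beam's underside is 525 mm above the floor, and the feet are 435 mm apart outside-to-outside with the beam centred between them. The two leg pairs are set in 42 mm from either end of the beam.


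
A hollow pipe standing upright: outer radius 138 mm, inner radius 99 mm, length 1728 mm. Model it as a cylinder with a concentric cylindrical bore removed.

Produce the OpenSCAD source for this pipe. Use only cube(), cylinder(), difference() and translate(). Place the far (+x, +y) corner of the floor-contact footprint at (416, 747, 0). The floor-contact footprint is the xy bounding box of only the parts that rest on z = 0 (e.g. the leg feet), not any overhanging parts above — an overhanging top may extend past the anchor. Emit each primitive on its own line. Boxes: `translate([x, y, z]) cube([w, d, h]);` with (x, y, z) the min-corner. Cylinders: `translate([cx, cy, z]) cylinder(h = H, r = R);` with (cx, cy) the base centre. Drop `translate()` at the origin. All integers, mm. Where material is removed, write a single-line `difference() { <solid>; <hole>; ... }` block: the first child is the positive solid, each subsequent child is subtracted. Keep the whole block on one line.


difference() { translate([278, 609, 0]) cylinder(h = 1728, r = 138); translate([278, 609, 0]) cylinder(h = 1728, r = 99); }
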